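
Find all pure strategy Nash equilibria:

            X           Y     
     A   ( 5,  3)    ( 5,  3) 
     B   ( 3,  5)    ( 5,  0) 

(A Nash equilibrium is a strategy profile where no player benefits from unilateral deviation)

Nash equilibrium: (A, X), (A, Y)

Work:
Best responses:
  P1 vs X: payoffs [5, 3] → best response A (payoff 5)
  P1 vs Y: payoffs [5, 5] → best response A/B (payoff 5)
  P2 vs A: payoffs [3, 3] → best response X/Y (payoff 3)
  P2 vs B: payoffs [5, 0] → best response X (payoff 5)
Mutual best responses: (A,X), (A,Y) → Nash equilibria.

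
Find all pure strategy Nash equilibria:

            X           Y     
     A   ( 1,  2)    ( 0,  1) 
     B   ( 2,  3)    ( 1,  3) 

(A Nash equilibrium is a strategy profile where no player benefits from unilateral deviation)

Nash equilibrium: (B, X), (B, Y)

Work:
Best responses:
  P1 vs X: payoffs [1, 2] → best response B (payoff 2)
  P1 vs Y: payoffs [0, 1] → best response B (payoff 1)
  P2 vs A: payoffs [2, 1] → best response X (payoff 2)
  P2 vs B: payoffs [3, 3] → best response X/Y (payoff 3)
Mutual best responses: (B,X), (B,Y) → Nash equilibria.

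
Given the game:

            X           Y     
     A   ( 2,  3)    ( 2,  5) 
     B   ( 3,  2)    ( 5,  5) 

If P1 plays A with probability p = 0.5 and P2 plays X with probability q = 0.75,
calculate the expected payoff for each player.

E[P1] = 2.75, E[P2] = 3.125

Work:
E[P1] = p·q·π₁(A,X) + p·(1-q)·π₁(A,Y) + (1-p)·q·π₁(B,X) + (1-p)·(1-q)·π₁(B,Y)
= 0.5·0.75·2 + 0.5·0.25·2 + 0.5·0.75·3 + 0.5·0.25·5
= 2.75

E[P2] = 3.125 (similar calculation)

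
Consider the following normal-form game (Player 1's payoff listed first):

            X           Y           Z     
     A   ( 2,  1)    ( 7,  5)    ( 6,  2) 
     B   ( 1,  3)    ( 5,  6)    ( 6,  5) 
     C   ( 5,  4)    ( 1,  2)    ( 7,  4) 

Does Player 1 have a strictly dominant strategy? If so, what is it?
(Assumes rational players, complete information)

No strictly dominant strategy exists for Player 1

Work:
A strategy strictly dominates another if it gives a strictly higher payoff against every opponent action. Compare each pair of P1's strategies column-by-column:
  A vs B: [2 vs 1, 7 vs 5, 6 vs 6] → A does not strictly dominate B (column Z: 6 ≤ 6)
  A vs C: [2 vs 5, 7 vs 1, 6 vs 7] → A does not strictly dominate C (column X: 2 ≤ 5)
  B vs A: [1 vs 2, 5 vs 7, 6 vs 6] → B does not strictly dominate A (column X: 1 ≤ 2)
  B vs C: [1 vs 5, 5 vs 1, 6 vs 7] → B does not strictly dominate C (column X: 1 ≤ 5)
  C vs A: [5 vs 2, 1 vs 7, 7 vs 6] → C does not strictly dominate A (column Y: 1 ≤ 7)
  C vs B: [5 vs 1, 1 vs 5, 7 vs 6] → C does not strictly dominate B (column Y: 1 ≤ 5)
No single strategy strictly dominates all others → no strictly dominant strategy.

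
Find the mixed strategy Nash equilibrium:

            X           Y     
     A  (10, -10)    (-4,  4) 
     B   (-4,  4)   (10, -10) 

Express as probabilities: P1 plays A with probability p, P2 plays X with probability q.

p = 0.5, q = 0.5

Work:
Find probabilities that make opponent indifferent:
P2 chooses q to make P1 indifferent between A and B
P1 chooses p to make P2 indifferent between X and Y
Mixed NE: P1 plays (A: 0.5, B: 0.5), P2 plays (X: 0.5, Y: 0.5)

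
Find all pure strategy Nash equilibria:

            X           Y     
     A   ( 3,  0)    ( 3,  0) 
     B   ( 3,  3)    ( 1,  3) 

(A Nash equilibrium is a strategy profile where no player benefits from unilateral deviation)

Nash equilibrium: (A, X), (A, Y), (B, X)

Work:
Best responses:
  P1 vs X: payoffs [3, 3] → best response A/B (payoff 3)
  P1 vs Y: payoffs [3, 1] → best response A (payoff 3)
  P2 vs A: payoffs [0, 0] → best response X/Y (payoff 0)
  P2 vs B: payoffs [3, 3] → best response X/Y (payoff 3)
Mutual best responses: (A,X), (A,Y), (B,X) → Nash equilibria.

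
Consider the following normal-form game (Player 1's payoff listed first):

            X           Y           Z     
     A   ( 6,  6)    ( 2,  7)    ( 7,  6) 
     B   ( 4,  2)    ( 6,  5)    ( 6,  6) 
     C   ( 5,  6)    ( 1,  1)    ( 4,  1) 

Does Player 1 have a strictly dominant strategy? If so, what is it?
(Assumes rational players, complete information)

No strictly dominant strategy exists for Player 1

Work:
A strategy strictly dominates another if it gives a strictly higher payoff against every opponent action. Compare each pair of P1's strategies column-by-column:
  A vs B: [6 vs 4, 2 vs 6, 7 vs 6] → A does not strictly dominate B (column Y: 2 ≤ 6)
  A vs C: [6 vs 5, 2 vs 1, 7 vs 4] → A strictly dominates C
  B vs A: [4 vs 6, 6 vs 2, 6 vs 7] → B does not strictly dominate A (column X: 4 ≤ 6)
  B vs C: [4 vs 5, 6 vs 1, 6 vs 4] → B does not strictly dominate C (column X: 4 ≤ 5)
  C vs A: [5 vs 6, 1 vs 2, 4 vs 7] → C does not strictly dominate A (column X: 5 ≤ 6)
  C vs B: [5 vs 4, 1 vs 6, 4 vs 6] → C does not strictly dominate B (column Y: 1 ≤ 6)
No single strategy strictly dominates all others → no strictly dominant strategy.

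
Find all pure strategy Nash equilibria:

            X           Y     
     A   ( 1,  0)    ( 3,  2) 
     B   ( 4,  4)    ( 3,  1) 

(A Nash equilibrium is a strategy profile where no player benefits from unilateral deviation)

Nash equilibrium: (A, Y), (B, X)

Work:
Best responses:
  P1 vs X: payoffs [1, 4] → best response B (payoff 4)
  P1 vs Y: payoffs [3, 3] → best response A/B (payoff 3)
  P2 vs A: payoffs [0, 2] → best response Y (payoff 2)
  P2 vs B: payoffs [4, 1] → best response X (payoff 4)
Mutual best responses: (A,Y), (B,X) → Nash equilibria.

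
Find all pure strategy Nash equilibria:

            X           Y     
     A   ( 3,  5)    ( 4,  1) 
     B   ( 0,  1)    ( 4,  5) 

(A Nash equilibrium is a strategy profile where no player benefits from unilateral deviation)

Nash equilibrium: (A, X), (B, Y)

Work:
Best responses:
  P1 vs X: payoffs [3, 0] → best response A (payoff 3)
  P1 vs Y: payoffs [4, 4] → best response A/B (payoff 4)
  P2 vs A: payoffs [5, 1] → best response X (payoff 5)
  P2 vs B: payoffs [1, 5] → best response Y (payoff 5)
Mutual best responses: (A,X), (B,Y) → Nash equilibria.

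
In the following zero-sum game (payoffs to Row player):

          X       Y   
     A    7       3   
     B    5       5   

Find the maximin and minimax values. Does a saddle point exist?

Maximin = 5, Minimax = 5, Saddle: True

Work:
Row minimums: [3, 5] → maximin = 5
Column maximums: [7, 5] → minimax = 5
Saddle point exists! Game value = 5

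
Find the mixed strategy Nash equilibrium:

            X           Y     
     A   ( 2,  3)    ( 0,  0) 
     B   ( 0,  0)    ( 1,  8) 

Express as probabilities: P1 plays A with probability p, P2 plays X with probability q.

p = 0.7273, q = 0.3333

Work:
Find probabilities that make opponent indifferent:
P2 chooses q to make P1 indifferent between A and B
P1 chooses p to make P2 indifferent between X and Y
Mixed NE: P1 plays (A: 0.7273, B: 0.2727), P2 plays (X: 0.3333, Y: 0.6667)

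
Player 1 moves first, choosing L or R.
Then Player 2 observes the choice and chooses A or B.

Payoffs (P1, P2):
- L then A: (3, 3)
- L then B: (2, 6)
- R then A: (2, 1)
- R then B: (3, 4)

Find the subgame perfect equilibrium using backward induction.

P1 plays R, P2 plays B after L and B after R; Payoff (3, 4)

Work:
Backward induction:
After L: P2 chooses B → P1 gets 2
After R: P2 chooses B → P1 gets 3
P1 chooses R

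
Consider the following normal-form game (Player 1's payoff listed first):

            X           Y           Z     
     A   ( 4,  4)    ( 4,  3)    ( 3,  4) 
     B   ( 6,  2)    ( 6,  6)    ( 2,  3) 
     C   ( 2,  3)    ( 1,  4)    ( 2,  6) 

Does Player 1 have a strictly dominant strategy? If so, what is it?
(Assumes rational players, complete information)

No strictly dominant strategy exists for Player 1

Work:
A strategy strictly dominates another if it gives a strictly higher payoff against every opponent action. Compare each pair of P1's strategies column-by-column:
  A vs B: [4 vs 6, 4 vs 6, 3 vs 2] → A does not strictly dominate B (column X: 4 ≤ 6)
  A vs C: [4 vs 2, 4 vs 1, 3 vs 2] → A strictly dominates C
  B vs A: [6 vs 4, 6 vs 4, 2 vs 3] → B does not strictly dominate A (column Z: 2 ≤ 3)
  B vs C: [6 vs 2, 6 vs 1, 2 vs 2] → B does not strictly dominate C (column Z: 2 ≤ 2)
  C vs A: [2 vs 4, 1 vs 4, 2 vs 3] → C does not strictly dominate A (column X: 2 ≤ 4)
  C vs B: [2 vs 6, 1 vs 6, 2 vs 2] → C does not strictly dominate B (column X: 2 ≤ 6)
No single strategy strictly dominates all others → no strictly dominant strategy.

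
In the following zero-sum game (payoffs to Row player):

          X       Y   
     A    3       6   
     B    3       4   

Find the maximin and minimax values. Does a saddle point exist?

Maximin = 3, Minimax = 3, Saddle: True

Work:
Row minimums: [3, 3] → maximin = 3
Column maximums: [3, 6] → minimax = 3
Saddle point exists! Game value = 3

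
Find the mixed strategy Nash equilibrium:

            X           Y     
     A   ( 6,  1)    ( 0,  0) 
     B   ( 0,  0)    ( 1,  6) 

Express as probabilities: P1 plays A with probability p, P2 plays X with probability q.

p = 0.8571, q = 0.1429

Work:
Find probabilities that make opponent indifferent:
P2 chooses q to make P1 indifferent between A and B
P1 chooses p to make P2 indifferent between X and Y
Mixed NE: P1 plays (A: 0.8571, B: 0.1429), P2 plays (X: 0.1429, Y: 0.8571)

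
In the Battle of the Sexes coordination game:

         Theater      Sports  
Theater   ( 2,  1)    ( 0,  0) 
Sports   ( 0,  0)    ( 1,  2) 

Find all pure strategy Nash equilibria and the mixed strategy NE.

Pure NE: (Theater, Theater) and (Sports, Sports); Mixed NE: p = 0.6667, q = 0.3333

Work:
Check pure NE:
(Theater, Theater): (2, 1) - no unilateral deviation beneficial
(Sports, Sports): (1, 2) - no unilateral deviation beneficial
Mixed NE: P1 plays Theater with p = 0.6667, P2 plays Theater with q = 0.3333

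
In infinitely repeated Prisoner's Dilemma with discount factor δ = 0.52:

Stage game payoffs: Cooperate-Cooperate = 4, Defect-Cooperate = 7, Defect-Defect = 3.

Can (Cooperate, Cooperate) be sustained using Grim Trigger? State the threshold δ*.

δ* = 0.75; since δ = 0.52 < 0.75, cooperation cannot be sustained

Work:
For Grim Trigger:
Cooperate forever: 4/(1-δ)
Defect then punished: 7 + 3·δ/(1-δ)
Need: 4/(1-δ) ≥ 7 + 3·δ/(1-δ)
Solving: δ ≥ (T-R)/(T-P) = (7-4)/(7-3) = 0.75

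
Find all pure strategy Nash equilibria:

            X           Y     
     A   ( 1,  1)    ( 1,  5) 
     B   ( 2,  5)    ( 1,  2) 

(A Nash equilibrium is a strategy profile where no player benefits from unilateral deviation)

Nash equilibrium: (A, Y), (B, X)

Work:
Best responses:
  P1 vs X: payoffs [1, 2] → best response B (payoff 2)
  P1 vs Y: payoffs [1, 1] → best response A/B (payoff 1)
  P2 vs A: payoffs [1, 5] → best response Y (payoff 5)
  P2 vs B: payoffs [5, 2] → best response X (payoff 5)
Mutual best responses: (A,Y), (B,X) → Nash equilibria.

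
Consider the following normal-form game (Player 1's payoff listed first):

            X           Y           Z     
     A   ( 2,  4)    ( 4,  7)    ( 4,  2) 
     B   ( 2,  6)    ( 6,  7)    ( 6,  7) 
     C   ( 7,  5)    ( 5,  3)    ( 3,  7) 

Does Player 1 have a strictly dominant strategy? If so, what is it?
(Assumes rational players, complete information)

No strictly dominant strategy exists for Player 1

Work:
A strategy strictly dominates another if it gives a strictly higher payoff against every opponent action. Compare each pair of P1's strategies column-by-column:
  A vs B: [2 vs 2, 4 vs 6, 4 vs 6] → A does not strictly dominate B (column X: 2 ≤ 2)
  A vs C: [2 vs 7, 4 vs 5, 4 vs 3] → A does not strictly dominate C (column X: 2 ≤ 7)
  B vs A: [2 vs 2, 6 vs 4, 6 vs 4] → B does not strictly dominate A (column X: 2 ≤ 2)
  B vs C: [2 vs 7, 6 vs 5, 6 vs 3] → B does not strictly dominate C (column X: 2 ≤ 7)
  C vs A: [7 vs 2, 5 vs 4, 3 vs 4] → C does not strictly dominate A (column Z: 3 ≤ 4)
  C vs B: [7 vs 2, 5 vs 6, 3 vs 6] → C does not strictly dominate B (column Y: 5 ≤ 6)
No single strategy strictly dominates all others → no strictly dominant strategy.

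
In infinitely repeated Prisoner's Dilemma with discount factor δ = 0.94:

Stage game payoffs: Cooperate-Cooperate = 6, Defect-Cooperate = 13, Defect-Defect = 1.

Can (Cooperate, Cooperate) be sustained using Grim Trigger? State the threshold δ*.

δ* = 0.5833; since δ = 0.94 ≥ 0.5833, cooperation can be sustained

Work:
For Grim Trigger:
Cooperate forever: 6/(1-δ)
Defect then punished: 13 + 1·δ/(1-δ)
Need: 6/(1-δ) ≥ 13 + 1·δ/(1-δ)
Solving: δ ≥ (T-R)/(T-P) = (13-6)/(13-1) = 0.5833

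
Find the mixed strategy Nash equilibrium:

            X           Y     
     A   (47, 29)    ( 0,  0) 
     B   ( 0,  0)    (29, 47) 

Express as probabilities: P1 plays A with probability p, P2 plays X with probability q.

p = 0.6184, q = 0.3816

Work:
Find probabilities that make opponent indifferent:
P2 chooses q to make P1 indifferent between A and B
P1 chooses p to make P2 indifferent between X and Y
Mixed NE: P1 plays (A: 0.6184, B: 0.3816), P2 plays (X: 0.3816, Y: 0.6184)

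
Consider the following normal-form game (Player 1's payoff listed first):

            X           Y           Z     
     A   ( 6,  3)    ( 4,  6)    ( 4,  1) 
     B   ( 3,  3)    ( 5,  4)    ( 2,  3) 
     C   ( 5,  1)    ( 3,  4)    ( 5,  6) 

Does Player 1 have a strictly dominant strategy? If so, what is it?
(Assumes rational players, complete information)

No strictly dominant strategy exists for Player 1

Work:
A strategy strictly dominates another if it gives a strictly higher payoff against every opponent action. Compare each pair of P1's strategies column-by-column:
  A vs B: [6 vs 3, 4 vs 5, 4 vs 2] → A does not strictly dominate B (column Y: 4 ≤ 5)
  A vs C: [6 vs 5, 4 vs 3, 4 vs 5] → A does not strictly dominate C (column Z: 4 ≤ 5)
  B vs A: [3 vs 6, 5 vs 4, 2 vs 4] → B does not strictly dominate A (column X: 3 ≤ 6)
  B vs C: [3 vs 5, 5 vs 3, 2 vs 5] → B does not strictly dominate C (column X: 3 ≤ 5)
  C vs A: [5 vs 6, 3 vs 4, 5 vs 4] → C does not strictly dominate A (column X: 5 ≤ 6)
  C vs B: [5 vs 3, 3 vs 5, 5 vs 2] → C does not strictly dominate B (column Y: 3 ≤ 5)
No single strategy strictly dominates all others → no strictly dominant strategy.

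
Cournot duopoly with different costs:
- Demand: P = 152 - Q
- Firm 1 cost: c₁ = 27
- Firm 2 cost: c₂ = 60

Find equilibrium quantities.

q₁* = 52.67, q₂* = 19.67

Work:
Reaction: q₁ = (152 - 27 - q₂)/2
Reaction: q₂ = (152 - 60 - q₁)/2
Solve simultaneously:
q₁* = (152 - 2×27 + 60)/3 = 52.67
q₂* = (152 - 2×60 + 27)/3 = 19.67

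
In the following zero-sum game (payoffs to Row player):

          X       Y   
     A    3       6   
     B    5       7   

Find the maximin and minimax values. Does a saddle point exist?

Maximin = 5, Minimax = 5, Saddle: True

Work:
Row minimums: [3, 5] → maximin = 5
Column maximums: [5, 7] → minimax = 5
Saddle point exists! Game value = 5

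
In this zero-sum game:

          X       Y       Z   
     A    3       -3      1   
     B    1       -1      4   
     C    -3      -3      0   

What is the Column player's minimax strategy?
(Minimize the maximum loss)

Column should play Y, value = -1

Work:
Column player minimizes Row's maximum payoff:
Column X: max payoff to Row = 3
Column Y: max payoff to Row = -1
Column Z: max payoff to Row = 4
Minimum is -1, achieved by column Y.
Minimax strategy: Y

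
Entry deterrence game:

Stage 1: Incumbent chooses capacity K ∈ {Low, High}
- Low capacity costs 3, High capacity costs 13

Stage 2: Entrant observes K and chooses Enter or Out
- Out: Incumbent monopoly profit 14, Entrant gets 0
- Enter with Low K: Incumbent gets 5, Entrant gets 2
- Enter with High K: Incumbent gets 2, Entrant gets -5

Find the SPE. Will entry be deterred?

SPE: (Low, Enter|Low, Out|High); Entry not deterred. Incumbent net profit = 2, Entrant gets 2

Work:
After Low K: Entrant enters (2 > 0)
After High K: Entrant stays out (-5 < 0)
Incumbent: Low → 5−3=2, High → 14−13=1
Incumbent chooses Low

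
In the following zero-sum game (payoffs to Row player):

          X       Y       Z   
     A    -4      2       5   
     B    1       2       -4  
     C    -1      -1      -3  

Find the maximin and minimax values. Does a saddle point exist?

Maximin = -3, Minimax = 1, Saddle: False

Work:
Row minimums: [-4, -4, -3] → maximin = -3
Column maximums: [1, 2, 5] → minimax = 1
No saddle point (maximin ≠ minimax). Mixed strategy needed.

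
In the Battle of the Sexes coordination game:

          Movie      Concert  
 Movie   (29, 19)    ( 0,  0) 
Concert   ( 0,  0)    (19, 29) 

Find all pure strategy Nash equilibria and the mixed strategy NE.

Pure NE: (Movie, Movie) and (Concert, Concert); Mixed NE: p = 0.6042, q = 0.3958

Work:
Check pure NE:
(Movie, Movie): (29, 19) - no unilateral deviation beneficial
(Concert, Concert): (19, 29) - no unilateral deviation beneficial
Mixed NE: P1 plays Movie with p = 0.6042, P2 plays Movie with q = 0.3958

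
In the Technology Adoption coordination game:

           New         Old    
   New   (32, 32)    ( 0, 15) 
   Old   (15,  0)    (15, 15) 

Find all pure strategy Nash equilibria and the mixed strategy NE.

Pure NE: (New, New) and (Old, Old); Mixed NE: p = 0.4688, q = 0.4688

Work:
Check pure NE:
(New, New): (32, 32) - no unilateral deviation beneficial
(Old, Old): (15, 15) - no unilateral deviation beneficial
Mixed NE: P1 plays New with p = 0.4688, P2 plays New with q = 0.4688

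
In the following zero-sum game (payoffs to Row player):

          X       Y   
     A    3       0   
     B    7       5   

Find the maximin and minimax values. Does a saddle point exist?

Maximin = 5, Minimax = 5, Saddle: True

Work:
Row minimums: [0, 5] → maximin = 5
Column maximums: [7, 5] → minimax = 5
Saddle point exists! Game value = 5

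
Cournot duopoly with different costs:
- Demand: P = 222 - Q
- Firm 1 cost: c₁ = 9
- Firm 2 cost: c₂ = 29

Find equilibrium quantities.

q₁* = 77.67, q₂* = 57.67

Work:
Reaction: q₁ = (222 - 9 - q₂)/2
Reaction: q₂ = (222 - 29 - q₁)/2
Solve simultaneously:
q₁* = (222 - 2×9 + 29)/3 = 77.67
q₂* = (222 - 2×29 + 9)/3 = 57.67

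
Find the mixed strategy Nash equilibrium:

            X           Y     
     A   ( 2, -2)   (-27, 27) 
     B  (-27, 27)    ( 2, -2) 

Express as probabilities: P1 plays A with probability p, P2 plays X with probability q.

p = 0.5, q = 0.5

Work:
Find probabilities that make opponent indifferent:
P2 chooses q to make P1 indifferent between A and B
P1 chooses p to make P2 indifferent between X and Y
Mixed NE: P1 plays (A: 0.5, B: 0.5), P2 plays (X: 0.5, Y: 0.5)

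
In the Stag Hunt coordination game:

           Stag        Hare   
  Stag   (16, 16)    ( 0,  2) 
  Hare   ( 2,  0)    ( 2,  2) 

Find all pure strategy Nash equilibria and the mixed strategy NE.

Pure NE: (Stag, Stag) and (Hare, Hare); Mixed NE: p = 0.125, q = 0.125

Work:
Check pure NE:
(Stag, Stag): (16, 16) - no unilateral deviation beneficial
(Hare, Hare): (2, 2) - no unilateral deviation beneficial
Mixed NE: P1 plays Stag with p = 0.125, P2 plays Stag with q = 0.125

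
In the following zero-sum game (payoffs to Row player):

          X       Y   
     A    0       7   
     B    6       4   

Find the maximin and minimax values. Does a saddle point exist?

Maximin = 4, Minimax = 6, Saddle: False

Work:
Row minimums: [0, 4] → maximin = 4
Column maximums: [6, 7] → minimax = 6
No saddle point (maximin ≠ minimax). Mixed strategy needed.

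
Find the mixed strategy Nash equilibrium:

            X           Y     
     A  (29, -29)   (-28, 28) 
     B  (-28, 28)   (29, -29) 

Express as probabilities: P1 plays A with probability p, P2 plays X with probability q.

p = 0.5, q = 0.5

Work:
Find probabilities that make opponent indifferent:
P2 chooses q to make P1 indifferent between A and B
P1 chooses p to make P2 indifferent between X and Y
Mixed NE: P1 plays (A: 0.5, B: 0.5), P2 plays (X: 0.5, Y: 0.5)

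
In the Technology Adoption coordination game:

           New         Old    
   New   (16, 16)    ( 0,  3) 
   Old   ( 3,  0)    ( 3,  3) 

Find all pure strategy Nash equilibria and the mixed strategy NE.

Pure NE: (New, New) and (Old, Old); Mixed NE: p = 0.1875, q = 0.1875

Work:
Check pure NE:
(New, New): (16, 16) - no unilateral deviation beneficial
(Old, Old): (3, 3) - no unilateral deviation beneficial
Mixed NE: P1 plays New with p = 0.1875, P2 plays New with q = 0.1875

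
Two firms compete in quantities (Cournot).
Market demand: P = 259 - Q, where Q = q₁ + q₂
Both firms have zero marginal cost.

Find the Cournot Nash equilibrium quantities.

q₁* = q₂* = 86.33; P* = 86.33

Work:
Profit: π_i = P·q_i = (a - q_i - q_j)·q_i
FOC: ∂π_i/∂q_i = a - 2q_i - q_j = 0
Reaction function: q_i = (259 - q_j)/2
Symmetry: q* = 259/3 = 86.33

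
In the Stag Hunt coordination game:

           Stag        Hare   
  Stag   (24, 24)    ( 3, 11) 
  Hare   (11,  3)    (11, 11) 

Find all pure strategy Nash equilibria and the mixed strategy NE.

Pure NE: (Stag, Stag) and (Hare, Hare); Mixed NE: p = 0.381, q = 0.381

Work:
Check pure NE:
(Stag, Stag): (24, 24) - no unilateral deviation beneficial
(Hare, Hare): (11, 11) - no unilateral deviation beneficial
Mixed NE: P1 plays Stag with p = 0.381, P2 plays Stag with q = 0.381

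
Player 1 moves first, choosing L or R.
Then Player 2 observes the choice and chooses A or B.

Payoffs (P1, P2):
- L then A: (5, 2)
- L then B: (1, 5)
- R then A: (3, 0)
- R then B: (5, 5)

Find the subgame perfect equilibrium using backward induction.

P1 plays R, P2 plays B after L and B after R; Payoff (5, 5)

Work:
Backward induction:
After L: P2 chooses B → P1 gets 1
After R: P2 chooses B → P1 gets 5
P1 chooses R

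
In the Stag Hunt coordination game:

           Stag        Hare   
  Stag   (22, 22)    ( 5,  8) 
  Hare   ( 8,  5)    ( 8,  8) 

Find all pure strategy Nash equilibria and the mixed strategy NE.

Pure NE: (Stag, Stag) and (Hare, Hare); Mixed NE: p = 0.1765, q = 0.1765

Work:
Check pure NE:
(Stag, Stag): (22, 22) - no unilateral deviation beneficial
(Hare, Hare): (8, 8) - no unilateral deviation beneficial
Mixed NE: P1 plays Stag with p = 0.1765, P2 plays Stag with q = 0.1765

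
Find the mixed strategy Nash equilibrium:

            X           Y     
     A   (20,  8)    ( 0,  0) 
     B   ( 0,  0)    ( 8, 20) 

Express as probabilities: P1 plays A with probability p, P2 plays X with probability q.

p = 0.7143, q = 0.2857

Work:
Find probabilities that make opponent indifferent:
P2 chooses q to make P1 indifferent between A and B
P1 chooses p to make P2 indifferent between X and Y
Mixed NE: P1 plays (A: 0.7143, B: 0.2857), P2 plays (X: 0.2857, Y: 0.7143)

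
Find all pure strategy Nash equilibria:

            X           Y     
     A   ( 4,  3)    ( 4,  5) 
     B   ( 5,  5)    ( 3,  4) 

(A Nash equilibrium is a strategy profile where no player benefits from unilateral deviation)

Nash equilibrium: (A, Y), (B, X)

Work:
Best responses:
  P1 vs X: payoffs [4, 5] → best response B (payoff 5)
  P1 vs Y: payoffs [4, 3] → best response A (payoff 4)
  P2 vs A: payoffs [3, 5] → best response Y (payoff 5)
  P2 vs B: payoffs [5, 4] → best response X (payoff 5)
Mutual best responses: (A,Y), (B,X) → Nash equilibria.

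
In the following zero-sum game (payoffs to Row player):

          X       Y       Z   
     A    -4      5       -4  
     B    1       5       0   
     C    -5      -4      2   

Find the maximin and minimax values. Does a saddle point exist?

Maximin = 0, Minimax = 1, Saddle: False

Work:
Row minimums: [-4, 0, -5] → maximin = 0
Column maximums: [1, 5, 2] → minimax = 1
No saddle point (maximin ≠ minimax). Mixed strategy needed.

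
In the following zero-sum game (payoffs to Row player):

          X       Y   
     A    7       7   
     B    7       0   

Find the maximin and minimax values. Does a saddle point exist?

Maximin = 7, Minimax = 7, Saddle: True

Work:
Row minimums: [7, 0] → maximin = 7
Column maximums: [7, 7] → minimax = 7
Saddle point exists! Game value = 7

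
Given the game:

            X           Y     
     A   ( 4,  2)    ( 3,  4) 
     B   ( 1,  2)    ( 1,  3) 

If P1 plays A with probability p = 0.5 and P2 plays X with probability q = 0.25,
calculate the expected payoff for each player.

E[P1] = 2.125, E[P2] = 3.125

Work:
E[P1] = p·q·π₁(A,X) + p·(1-q)·π₁(A,Y) + (1-p)·q·π₁(B,X) + (1-p)·(1-q)·π₁(B,Y)
= 0.5·0.25·4 + 0.5·0.75·3 + 0.5·0.25·1 + 0.5·0.75·1
= 2.125

E[P2] = 3.125 (similar calculation)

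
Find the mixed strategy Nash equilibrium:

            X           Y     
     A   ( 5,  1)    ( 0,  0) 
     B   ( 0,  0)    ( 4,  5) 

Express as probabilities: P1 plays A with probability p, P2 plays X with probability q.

p = 0.8333, q = 0.4444

Work:
Find probabilities that make opponent indifferent:
P2 chooses q to make P1 indifferent between A and B
P1 chooses p to make P2 indifferent between X and Y
Mixed NE: P1 plays (A: 0.8333, B: 0.1667), P2 plays (X: 0.4444, Y: 0.5556)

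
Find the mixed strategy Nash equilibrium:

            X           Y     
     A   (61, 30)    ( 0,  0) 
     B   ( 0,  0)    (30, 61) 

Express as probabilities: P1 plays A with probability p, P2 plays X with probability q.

p = 0.6703, q = 0.3297

Work:
Find probabilities that make opponent indifferent:
P2 chooses q to make P1 indifferent between A and B
P1 chooses p to make P2 indifferent between X and Y
Mixed NE: P1 plays (A: 0.6703, B: 0.3297), P2 plays (X: 0.3297, Y: 0.6703)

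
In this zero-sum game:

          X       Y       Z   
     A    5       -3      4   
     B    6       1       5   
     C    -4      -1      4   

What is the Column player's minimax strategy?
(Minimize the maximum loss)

Column should play Y, value = 1

Work:
Column player minimizes Row's maximum payoff:
Column X: max payoff to Row = 6
Column Y: max payoff to Row = 1
Column Z: max payoff to Row = 5
Minimum is 1, achieved by column Y.
Minimax strategy: Y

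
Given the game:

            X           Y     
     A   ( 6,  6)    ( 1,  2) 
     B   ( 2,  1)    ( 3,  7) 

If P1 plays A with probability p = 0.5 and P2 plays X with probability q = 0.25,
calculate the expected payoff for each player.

E[P1] = 2.5, E[P2] = 4.25

Work:
E[P1] = p·q·π₁(A,X) + p·(1-q)·π₁(A,Y) + (1-p)·q·π₁(B,X) + (1-p)·(1-q)·π₁(B,Y)
= 0.5·0.25·6 + 0.5·0.75·1 + 0.5·0.25·2 + 0.5·0.75·3
= 2.5

E[P2] = 4.25 (similar calculation)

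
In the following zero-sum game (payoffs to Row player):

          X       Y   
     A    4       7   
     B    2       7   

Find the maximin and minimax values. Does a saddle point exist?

Maximin = 4, Minimax = 4, Saddle: True

Work:
Row minimums: [4, 2] → maximin = 4
Column maximums: [4, 7] → minimax = 4
Saddle point exists! Game value = 4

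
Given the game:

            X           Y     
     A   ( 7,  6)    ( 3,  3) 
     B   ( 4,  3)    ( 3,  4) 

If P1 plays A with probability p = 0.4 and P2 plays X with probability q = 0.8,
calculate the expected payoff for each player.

E[P1] = 4.76, E[P2] = 4.08

Work:
E[P1] = p·q·π₁(A,X) + p·(1-q)·π₁(A,Y) + (1-p)·q·π₁(B,X) + (1-p)·(1-q)·π₁(B,Y)
= 0.4·0.8·7 + 0.4·0.2·3 + 0.6·0.8·4 + 0.6·0.2·3
= 4.76

E[P2] = 4.08 (similar calculation)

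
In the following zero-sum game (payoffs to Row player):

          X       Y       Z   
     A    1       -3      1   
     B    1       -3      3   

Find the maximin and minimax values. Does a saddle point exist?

Maximin = -3, Minimax = -3, Saddle: True

Work:
Row minimums: [-3, -3] → maximin = -3
Column maximums: [1, -3, 3] → minimax = -3
Saddle point exists! Game value = -3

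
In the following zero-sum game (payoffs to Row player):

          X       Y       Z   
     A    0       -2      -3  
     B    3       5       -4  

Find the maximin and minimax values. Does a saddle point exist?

Maximin = -3, Minimax = -3, Saddle: True

Work:
Row minimums: [-3, -4] → maximin = -3
Column maximums: [3, 5, -3] → minimax = -3
Saddle point exists! Game value = -3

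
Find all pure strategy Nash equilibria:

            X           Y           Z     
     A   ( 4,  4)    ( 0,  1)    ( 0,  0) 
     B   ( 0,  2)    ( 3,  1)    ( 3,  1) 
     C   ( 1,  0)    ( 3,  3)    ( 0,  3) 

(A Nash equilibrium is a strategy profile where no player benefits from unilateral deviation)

Nash equilibrium: (A, X), (C, Y)

Work:
Best responses:
  P1 vs X: payoffs [4, 0, 1] → best response A (payoff 4)
  P1 vs Y: payoffs [0, 3, 3] → best response B/C (payoff 3)
  P1 vs Z: payoffs [0, 3, 0] → best response B (payoff 3)
  P2 vs A: payoffs [4, 1, 0] → best response X (payoff 4)
  P2 vs B: payoffs [2, 1, 1] → best response X (payoff 2)
  P2 vs C: payoffs [0, 3, 3] → best response Y/Z (payoff 3)
Mutual best responses: (A,X), (C,Y) → Nash equilibria.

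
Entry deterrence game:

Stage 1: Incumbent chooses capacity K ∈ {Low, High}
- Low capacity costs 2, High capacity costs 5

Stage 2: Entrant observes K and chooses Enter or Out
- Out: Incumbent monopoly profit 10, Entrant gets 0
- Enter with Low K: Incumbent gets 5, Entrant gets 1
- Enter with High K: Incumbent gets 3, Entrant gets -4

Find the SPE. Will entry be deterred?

SPE: (High, Enter|Low, Out|High); Entry deterred. Incumbent net profit = 5

Work:
After Low K: Entrant enters (1 > 0)
After High K: Entrant stays out (-4 < 0)
Incumbent: Low → 5−2=3, High → 10−5=5
Incumbent chooses High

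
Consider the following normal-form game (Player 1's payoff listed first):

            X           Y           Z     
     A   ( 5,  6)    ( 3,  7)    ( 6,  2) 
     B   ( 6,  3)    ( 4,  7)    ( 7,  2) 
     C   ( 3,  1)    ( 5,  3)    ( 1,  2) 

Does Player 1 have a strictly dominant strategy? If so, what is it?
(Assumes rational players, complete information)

No strictly dominant strategy exists for Player 1

Work:
A strategy strictly dominates another if it gives a strictly higher payoff against every opponent action. Compare each pair of P1's strategies column-by-column:
  A vs B: [5 vs 6, 3 vs 4, 6 vs 7] → A does not strictly dominate B (column X: 5 ≤ 6)
  A vs C: [5 vs 3, 3 vs 5, 6 vs 1] → A does not strictly dominate C (column Y: 3 ≤ 5)
  B vs A: [6 vs 5, 4 vs 3, 7 vs 6] → B strictly dominates A
  B vs C: [6 vs 3, 4 vs 5, 7 vs 1] → B does not strictly dominate C (column Y: 4 ≤ 5)
  C vs A: [3 vs 5, 5 vs 3, 1 vs 6] → C does not strictly dominate A (column X: 3 ≤ 5)
  C vs B: [3 vs 6, 5 vs 4, 1 vs 7] → C does not strictly dominate B (column X: 3 ≤ 6)
No single strategy strictly dominates all others → no strictly dominant strategy.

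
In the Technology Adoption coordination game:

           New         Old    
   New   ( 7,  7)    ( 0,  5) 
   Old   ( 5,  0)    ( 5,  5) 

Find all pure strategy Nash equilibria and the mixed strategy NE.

Pure NE: (New, New) and (Old, Old); Mixed NE: p = 0.7143, q = 0.7143

Work:
Check pure NE:
(New, New): (7, 7) - no unilateral deviation beneficial
(Old, Old): (5, 5) - no unilateral deviation beneficial
Mixed NE: P1 plays New with p = 0.7143, P2 plays New with q = 0.7143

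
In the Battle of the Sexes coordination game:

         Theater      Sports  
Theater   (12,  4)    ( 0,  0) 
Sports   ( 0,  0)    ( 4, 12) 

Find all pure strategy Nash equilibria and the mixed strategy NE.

Pure NE: (Theater, Theater) and (Sports, Sports); Mixed NE: p = 0.75, q = 0.25

Work:
Check pure NE:
(Theater, Theater): (12, 4) - no unilateral deviation beneficial
(Sports, Sports): (4, 12) - no unilateral deviation beneficial
Mixed NE: P1 plays Theater with p = 0.75, P2 plays Theater with q = 0.25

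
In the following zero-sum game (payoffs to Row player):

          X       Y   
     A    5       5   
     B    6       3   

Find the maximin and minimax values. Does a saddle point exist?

Maximin = 5, Minimax = 5, Saddle: True

Work:
Row minimums: [5, 3] → maximin = 5
Column maximums: [6, 5] → minimax = 5
Saddle point exists! Game value = 5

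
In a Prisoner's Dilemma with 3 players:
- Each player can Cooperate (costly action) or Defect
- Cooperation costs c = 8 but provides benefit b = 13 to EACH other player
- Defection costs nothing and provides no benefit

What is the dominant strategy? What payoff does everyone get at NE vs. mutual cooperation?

Dominant: Defect; NE payoff = 0; Coop payoff = 18

Work:
Defect dominates (saves cost c = 8, benefit to others is external)
NE: All defect → everyone gets 0
If all cooperate: each receives (2)×13 - 8 = 18
Social dilemma: 18 > 0 but NE gives 0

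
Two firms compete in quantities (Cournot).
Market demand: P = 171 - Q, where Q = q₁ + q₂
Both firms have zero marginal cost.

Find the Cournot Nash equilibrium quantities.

q₁* = q₂* = 57.0; P* = 57.0

Work:
Profit: π_i = P·q_i = (a - q_i - q_j)·q_i
FOC: ∂π_i/∂q_i = a - 2q_i - q_j = 0
Reaction function: q_i = (171 - q_j)/2
Symmetry: q* = 171/3 = 57.0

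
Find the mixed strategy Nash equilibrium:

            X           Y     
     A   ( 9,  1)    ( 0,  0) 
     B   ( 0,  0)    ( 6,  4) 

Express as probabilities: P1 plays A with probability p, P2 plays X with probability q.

p = 0.8, q = 0.4

Work:
Find probabilities that make opponent indifferent:
P2 chooses q to make P1 indifferent between A and B
P1 chooses p to make P2 indifferent between X and Y
Mixed NE: P1 plays (A: 0.8, B: 0.2), P2 plays (X: 0.4, Y: 0.6)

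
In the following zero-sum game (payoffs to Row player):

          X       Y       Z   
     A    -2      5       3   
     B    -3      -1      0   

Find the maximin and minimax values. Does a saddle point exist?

Maximin = -2, Minimax = -2, Saddle: True

Work:
Row minimums: [-2, -3] → maximin = -2
Column maximums: [-2, 5, 3] → minimax = -2
Saddle point exists! Game value = -2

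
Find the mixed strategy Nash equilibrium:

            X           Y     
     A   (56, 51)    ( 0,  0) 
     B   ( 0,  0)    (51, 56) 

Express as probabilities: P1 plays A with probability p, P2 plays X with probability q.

p = 0.5234, q = 0.4766

Work:
Find probabilities that make opponent indifferent:
P2 chooses q to make P1 indifferent between A and B
P1 chooses p to make P2 indifferent between X and Y
Mixed NE: P1 plays (A: 0.5234, B: 0.4766), P2 plays (X: 0.4766, Y: 0.5234)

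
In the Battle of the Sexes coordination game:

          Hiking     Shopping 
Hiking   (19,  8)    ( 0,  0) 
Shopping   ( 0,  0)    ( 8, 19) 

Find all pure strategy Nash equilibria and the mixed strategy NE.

Pure NE: (Hiking, Hiking) and (Shopping, Shopping); Mixed NE: p = 0.7037, q = 0.2963

Work:
Check pure NE:
(Hiking, Hiking): (19, 8) - no unilateral deviation beneficial
(Shopping, Shopping): (8, 19) - no unilateral deviation beneficial
Mixed NE: P1 plays Hiking with p = 0.7037, P2 plays Hiking with q = 0.2963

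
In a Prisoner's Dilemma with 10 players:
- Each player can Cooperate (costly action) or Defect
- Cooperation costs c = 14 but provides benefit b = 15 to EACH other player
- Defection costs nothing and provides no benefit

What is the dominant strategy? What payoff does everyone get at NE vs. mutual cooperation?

Dominant: Defect; NE payoff = 0; Coop payoff = 121

Work:
Defect dominates (saves cost c = 14, benefit to others is external)
NE: All defect → everyone gets 0
If all cooperate: each receives (9)×15 - 14 = 121
Social dilemma: 121 > 0 but NE gives 0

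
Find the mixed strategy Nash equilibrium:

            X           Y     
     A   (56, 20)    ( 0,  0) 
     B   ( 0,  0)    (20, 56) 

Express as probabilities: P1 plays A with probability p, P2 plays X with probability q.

p = 0.7368, q = 0.2632

Work:
Find probabilities that make opponent indifferent:
P2 chooses q to make P1 indifferent between A and B
P1 chooses p to make P2 indifferent between X and Y
Mixed NE: P1 plays (A: 0.7368, B: 0.2632), P2 plays (X: 0.2632, Y: 0.7368)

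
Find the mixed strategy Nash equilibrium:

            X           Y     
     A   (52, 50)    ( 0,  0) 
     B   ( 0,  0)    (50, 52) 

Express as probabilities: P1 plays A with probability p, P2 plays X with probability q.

p = 0.5098, q = 0.4902

Work:
Find probabilities that make opponent indifferent:
P2 chooses q to make P1 indifferent between A and B
P1 chooses p to make P2 indifferent between X and Y
Mixed NE: P1 plays (A: 0.5098, B: 0.4902), P2 plays (X: 0.4902, Y: 0.5098)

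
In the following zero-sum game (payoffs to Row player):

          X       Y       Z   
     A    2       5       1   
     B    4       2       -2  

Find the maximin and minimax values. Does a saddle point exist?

Maximin = 1, Minimax = 1, Saddle: True

Work:
Row minimums: [1, -2] → maximin = 1
Column maximums: [4, 5, 1] → minimax = 1
Saddle point exists! Game value = 1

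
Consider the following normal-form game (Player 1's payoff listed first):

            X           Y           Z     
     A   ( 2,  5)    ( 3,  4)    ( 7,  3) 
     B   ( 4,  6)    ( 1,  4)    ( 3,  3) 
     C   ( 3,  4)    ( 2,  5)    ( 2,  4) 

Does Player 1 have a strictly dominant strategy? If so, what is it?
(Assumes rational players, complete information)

No strictly dominant strategy exists for Player 1

Work:
A strategy strictly dominates another if it gives a strictly higher payoff against every opponent action. Compare each pair of P1's strategies column-by-column:
  A vs B: [2 vs 4, 3 vs 1, 7 vs 3] → A does not strictly dominate B (column X: 2 ≤ 4)
  A vs C: [2 vs 3, 3 vs 2, 7 vs 2] → A does not strictly dominate C (column X: 2 ≤ 3)
  B vs A: [4 vs 2, 1 vs 3, 3 vs 7] → B does not strictly dominate A (column Y: 1 ≤ 3)
  B vs C: [4 vs 3, 1 vs 2, 3 vs 2] → B does not strictly dominate C (column Y: 1 ≤ 2)
  C vs A: [3 vs 2, 2 vs 3, 2 vs 7] → C does not strictly dominate A (column Y: 2 ≤ 3)
  C vs B: [3 vs 4, 2 vs 1, 2 vs 3] → C does not strictly dominate B (column X: 3 ≤ 4)
No single strategy strictly dominates all others → no strictly dominant strategy.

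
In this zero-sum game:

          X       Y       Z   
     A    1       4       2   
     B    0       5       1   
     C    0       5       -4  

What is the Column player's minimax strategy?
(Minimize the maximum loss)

Column should play X, value = 1

Work:
Column player minimizes Row's maximum payoff:
Column X: max payoff to Row = 1
Column Y: max payoff to Row = 5
Column Z: max payoff to Row = 2
Minimum is 1, achieved by column X.
Minimax strategy: X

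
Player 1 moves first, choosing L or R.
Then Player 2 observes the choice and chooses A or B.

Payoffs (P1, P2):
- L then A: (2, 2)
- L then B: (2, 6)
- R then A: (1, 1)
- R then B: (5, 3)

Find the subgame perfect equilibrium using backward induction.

P1 plays R, P2 plays B after L and B after R; Payoff (5, 3)

Work:
Backward induction:
After L: P2 chooses B → P1 gets 2
After R: P2 chooses B → P1 gets 5
P1 chooses R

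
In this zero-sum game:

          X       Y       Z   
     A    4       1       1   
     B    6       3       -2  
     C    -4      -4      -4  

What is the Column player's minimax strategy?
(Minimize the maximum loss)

Column should play Z, value = 1

Work:
Column player minimizes Row's maximum payoff:
Column X: max payoff to Row = 6
Column Y: max payoff to Row = 3
Column Z: max payoff to Row = 1
Minimum is 1, achieved by column Z.
Minimax strategy: Z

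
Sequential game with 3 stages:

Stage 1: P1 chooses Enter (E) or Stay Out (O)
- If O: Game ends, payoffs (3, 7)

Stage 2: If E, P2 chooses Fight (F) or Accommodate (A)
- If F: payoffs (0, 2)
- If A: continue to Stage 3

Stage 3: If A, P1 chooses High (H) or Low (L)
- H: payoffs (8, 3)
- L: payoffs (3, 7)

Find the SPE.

SPE: (E, A, H); Outcome (8, 3)

Work:
Stage 3: P1 chooses H (8 vs 3)
Stage 2: P2: F->2, A->3 (anticipating H). Choose A
Stage 1: P1: O->3, E->8 (anticipating A, H). Choose E
SPE path: E -> A -> H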